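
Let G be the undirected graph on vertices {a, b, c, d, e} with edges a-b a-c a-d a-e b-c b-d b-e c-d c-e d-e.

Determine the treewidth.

4

A width-4 tree decomposition is:
Bags: B1 = {a, b, c, d, e}
Tree: (single bag)
With just one bag of size 5, the width is 5 − 1 = 4, so tw(G) ≤ 4. For the lower bound, the 5 vertices {a, b, c, d, e} are pairwise adjacent, and any tree decomposition puts a clique entirely inside one bag — forcing width ≥ 4. Hence tw(G) = 4 exactly.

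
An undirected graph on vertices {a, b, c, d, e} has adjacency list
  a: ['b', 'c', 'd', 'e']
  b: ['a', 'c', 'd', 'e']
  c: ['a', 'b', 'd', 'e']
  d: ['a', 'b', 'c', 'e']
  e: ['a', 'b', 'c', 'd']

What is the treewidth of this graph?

4

A width-4 tree decomposition is:
Bags: B1 = {a, b, c, d, e}
Tree: (single bag)
With just one bag of size 5, the width is 5 − 1 = 4, so tw(G) ≤ 4. On the other hand G contains the 5-clique {a, b, c, d, e}. A clique must lie in a single bag of any decomposition, so no decomposition can have width below 4. The upper and lower bounds meet at 4, so that is the treewidth.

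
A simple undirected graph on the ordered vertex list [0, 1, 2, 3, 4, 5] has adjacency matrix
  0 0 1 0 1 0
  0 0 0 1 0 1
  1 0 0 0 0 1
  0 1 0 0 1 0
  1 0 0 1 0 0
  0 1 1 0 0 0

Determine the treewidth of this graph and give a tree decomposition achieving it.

Each bag holds 3 vertices, so the decomposition has width 2, which upper-bounds the treewidth. For the lower bound, G contains the cycle 1–5–2–0–4–3–1, so G is not a forest; only forests have treewidth ≤ 1, hence tw(G) ≥ 2. Hence tw(G) = 2 exactly.

Treewidth 2.
Bags: B1 = {1, 2, 5}  B2 = {0, 1, 2}  B3 = {0, 1, 4}  B4 = {1, 3, 4}
Tree: B1–B2, B2–B3, B3–B4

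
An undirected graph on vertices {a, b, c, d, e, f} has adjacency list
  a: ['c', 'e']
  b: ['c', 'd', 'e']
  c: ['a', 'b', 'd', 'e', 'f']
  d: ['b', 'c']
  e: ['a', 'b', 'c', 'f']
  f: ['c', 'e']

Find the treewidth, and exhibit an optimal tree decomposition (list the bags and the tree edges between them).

Treewidth 2.
Bags: B1 = {b, c, e}  B2 = {b, c, d}  B3 = {c, e, f}  B4 = {a, c, e}
Tree: B1–B2, B1–B3, B1–B4

Each bag holds 3 vertices, so the decomposition has width 2, which upper-bounds the treewidth. Conversely, {b, c, d} is a clique of size 3, and the vertices of any clique must share a bag in every tree decomposition; so some bag has ≥ 3 vertices and tw(G) ≥ 2. The upper and lower bounds meet at 2, so that is the treewidth.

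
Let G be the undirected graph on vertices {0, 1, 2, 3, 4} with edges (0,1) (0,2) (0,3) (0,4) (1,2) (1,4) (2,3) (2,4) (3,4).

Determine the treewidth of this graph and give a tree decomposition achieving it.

The largest bag has 4 vertices, giving width 3; this decomposition certifies tw(G) ≤ 3. For the lower bound, the 4 vertices {0, 1, 2, 4} are pairwise adjacent, and any tree decomposition puts a clique entirely inside one bag — forcing width ≥ 3. Combining the bounds, tw(G) = 3.

Treewidth 3.
One optimal decomposition is:
Bags: B1 = {0, 2, 3, 4}  B2 = {0, 1, 2, 4}
Tree: B1–B2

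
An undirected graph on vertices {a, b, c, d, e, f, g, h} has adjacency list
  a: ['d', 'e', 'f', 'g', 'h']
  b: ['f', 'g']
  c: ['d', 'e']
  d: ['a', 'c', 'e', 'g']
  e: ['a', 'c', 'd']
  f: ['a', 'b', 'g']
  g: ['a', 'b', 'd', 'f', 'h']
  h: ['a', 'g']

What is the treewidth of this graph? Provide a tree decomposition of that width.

Treewidth 2.
One such decomposition:
Bags: B1 = {a, g, h}  B2 = {a, f, g}  B3 = {a, d, g}  B4 = {a, d, e}  B5 = {c, d, e}  B6 = {b, f, g}
Tree: B1–B2, B2–B3, B3–B4, B4–B5, B2–B6

The largest bag has 3 vertices, giving width 2; this decomposition certifies tw(G) ≤ 2. Conversely, {a, d, g} is a clique of size 3, and the vertices of any clique must share a bag in every tree decomposition; so some bag has ≥ 3 vertices and tw(G) ≥ 2. The upper and lower bounds meet at 2, so that is the treewidth.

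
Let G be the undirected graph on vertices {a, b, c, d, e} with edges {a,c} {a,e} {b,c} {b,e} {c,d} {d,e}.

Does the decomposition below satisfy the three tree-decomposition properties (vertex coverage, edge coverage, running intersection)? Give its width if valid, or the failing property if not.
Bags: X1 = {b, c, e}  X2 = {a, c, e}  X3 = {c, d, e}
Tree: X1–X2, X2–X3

Yes; width 2.

Checking the three conditions: (i) the bags cover all of {a, b, c, d, e}; (ii) for each edge, some bag contains both endpoints; (iii) the bags containing any fixed vertex form a subtree. All hold, so the decomposition is valid with width 3 − 1 = 2.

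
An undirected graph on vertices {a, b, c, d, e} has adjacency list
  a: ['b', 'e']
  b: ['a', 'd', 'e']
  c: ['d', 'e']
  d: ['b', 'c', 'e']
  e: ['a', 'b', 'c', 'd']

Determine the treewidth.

A width-2 tree decomposition is:
Bags: B1 = {a, b, e}  B2 = {b, d, e}  B3 = {c, d, e}
Tree: B1–B2, B2–B3
Every bag has size at most 3, so the width is 3 − 1 = 2 and tw(G) ≤ 2. Conversely, {c, d, e} is a clique of size 3, and the vertices of any clique must share a bag in every tree decomposition; so some bag has ≥ 3 vertices and tw(G) ≥ 2. The upper and lower bounds meet at 2, so that is the treewidth.

2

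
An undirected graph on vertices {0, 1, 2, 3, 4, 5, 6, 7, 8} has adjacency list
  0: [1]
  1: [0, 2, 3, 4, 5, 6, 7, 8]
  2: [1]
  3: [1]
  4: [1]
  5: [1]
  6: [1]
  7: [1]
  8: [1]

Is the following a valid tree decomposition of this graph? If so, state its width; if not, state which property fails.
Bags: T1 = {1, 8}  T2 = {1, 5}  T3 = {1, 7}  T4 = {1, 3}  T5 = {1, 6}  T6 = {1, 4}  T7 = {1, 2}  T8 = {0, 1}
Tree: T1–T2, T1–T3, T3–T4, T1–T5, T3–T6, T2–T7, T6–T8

Yes; width 1.

Checking the three conditions: (i) the bags cover all of {0, 1, 2, 3, 4, 5, 6, 7, 8}; (ii) for each edge, some bag contains both endpoints; (iii) the bags containing any fixed vertex form a subtree. All hold, so the decomposition is valid with width 2 − 1 = 1.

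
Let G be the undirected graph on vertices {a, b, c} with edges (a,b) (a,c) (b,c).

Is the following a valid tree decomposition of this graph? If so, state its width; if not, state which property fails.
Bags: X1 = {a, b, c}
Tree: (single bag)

Yes; width 2.

Vertex coverage: the bags together contain {a, b, c}, the full vertex set. Edge coverage: each edge of G has both endpoints in at least one bag. Running intersection: for every vertex, the bags containing it form a connected subtree. All three properties hold, so this is a valid tree decomposition of width max|bag| − 1 = 2, and hence tw(G) ≤ 2.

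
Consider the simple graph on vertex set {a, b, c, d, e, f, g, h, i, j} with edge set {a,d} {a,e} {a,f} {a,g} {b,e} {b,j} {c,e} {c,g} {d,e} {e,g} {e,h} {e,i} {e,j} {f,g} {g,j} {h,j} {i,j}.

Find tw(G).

2

A width-2 tree decomposition is:
Bags: B1 = {e, g, j}  B2 = {e, i, j}  B3 = {e, h, j}  B4 = {c, e, g}  B5 = {a, e, g}  B6 = {b, e, j}  B7 = {a, d, e}  B8 = {a, f, g}
Tree: B1–B2, B2–B3, B1–B4, B1–B5, B1–B6, B5–B7, B5–B8
Each bag holds 3 vertices, so the decomposition has width 2, which upper-bounds the treewidth. Conversely, {a, d, e} is a clique of size 3, and the vertices of any clique must share a bag in every tree decomposition; so some bag has ≥ 3 vertices and tw(G) ≥ 2. Hence tw(G) = 2 exactly.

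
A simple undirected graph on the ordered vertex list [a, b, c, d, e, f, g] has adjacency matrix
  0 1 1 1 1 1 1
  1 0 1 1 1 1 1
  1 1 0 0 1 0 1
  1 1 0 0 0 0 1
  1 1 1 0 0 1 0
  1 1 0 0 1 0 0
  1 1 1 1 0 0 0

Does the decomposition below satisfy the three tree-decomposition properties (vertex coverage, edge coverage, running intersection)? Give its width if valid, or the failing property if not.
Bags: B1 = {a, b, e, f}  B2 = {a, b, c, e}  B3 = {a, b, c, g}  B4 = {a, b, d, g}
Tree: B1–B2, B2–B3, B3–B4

Every vertex of G appears in some bag (union = {a, b, c, d, e, f, g}); every edge is covered by a bag; and for each vertex v the set of bags containing v is connected in the bag tree. The decomposition is therefore valid. The largest bag has 4 vertices, so the width is 3.

Yes; width 3.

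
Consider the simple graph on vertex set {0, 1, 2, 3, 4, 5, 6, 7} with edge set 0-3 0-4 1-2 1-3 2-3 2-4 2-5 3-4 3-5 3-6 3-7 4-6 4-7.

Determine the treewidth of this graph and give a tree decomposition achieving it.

Every bag has size at most 3, so the width is 3 − 1 = 2 and tw(G) ≤ 2. On the other hand G contains the 3-clique {1, 2, 3}. A clique must lie in a single bag of any decomposition, so no decomposition can have width below 2. Hence tw(G) = 2 exactly.

Treewidth 2.
Bags: B1 = {2, 3, 4}  B2 = {0, 3, 4}  B3 = {3, 4, 7}  B4 = {3, 4, 6}  B5 = {1, 2, 3}  B6 = {2, 3, 5}
Tree: B1–B2, B2–B3, B2–B4, B1–B5, B5–B6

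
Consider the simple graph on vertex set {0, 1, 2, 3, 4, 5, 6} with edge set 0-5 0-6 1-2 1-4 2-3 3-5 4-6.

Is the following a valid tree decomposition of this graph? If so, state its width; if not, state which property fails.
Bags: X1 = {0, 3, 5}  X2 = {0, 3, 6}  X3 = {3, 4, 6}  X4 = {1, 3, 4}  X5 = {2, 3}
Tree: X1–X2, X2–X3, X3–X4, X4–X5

A tree decomposition must satisfy three properties: every vertex lies in some bag; for every edge, both endpoints lie together in some bag; and for every vertex, the bags containing it form a connected subtree. Here edge (1,2) lies in no bag, so the decomposition is invalid.

No — edge (1,2) lies in no bag.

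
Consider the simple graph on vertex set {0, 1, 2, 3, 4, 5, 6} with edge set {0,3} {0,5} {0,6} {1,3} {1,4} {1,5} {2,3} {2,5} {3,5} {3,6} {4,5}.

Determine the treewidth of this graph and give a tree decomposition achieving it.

Each bag holds 3 vertices, so the decomposition has width 2, which upper-bounds the treewidth. Conversely, {0, 3, 5} is a clique of size 3, and the vertices of any clique must share a bag in every tree decomposition; so some bag has ≥ 3 vertices and tw(G) ≥ 2. Combining the bounds, tw(G) = 2.

Treewidth 2.
One optimal decomposition is:
Bags: B1 = {1, 4, 5}  B2 = {1, 3, 5}  B3 = {0, 3, 5}  B4 = {0, 3, 6}  B5 = {2, 3, 5}
Tree: B1–B2, B2–B3, B3–B4, B3–B5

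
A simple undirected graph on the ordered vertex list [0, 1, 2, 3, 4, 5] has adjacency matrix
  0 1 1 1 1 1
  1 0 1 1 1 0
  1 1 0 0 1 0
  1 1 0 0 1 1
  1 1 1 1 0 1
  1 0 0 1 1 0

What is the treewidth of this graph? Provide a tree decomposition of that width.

The largest bag has 4 vertices, giving width 3; this decomposition certifies tw(G) ≤ 3. Conversely, {0, 1, 2, 4} is a clique of size 4, and the vertices of any clique must share a bag in every tree decomposition; so some bag has ≥ 4 vertices and tw(G) ≥ 3. Hence tw(G) = 3 exactly.

Treewidth 3.
One such decomposition:
Bags: B1 = {0, 1, 2, 4}  B2 = {0, 1, 3, 4}  B3 = {0, 3, 4, 5}
Tree: B1–B2, B2–B3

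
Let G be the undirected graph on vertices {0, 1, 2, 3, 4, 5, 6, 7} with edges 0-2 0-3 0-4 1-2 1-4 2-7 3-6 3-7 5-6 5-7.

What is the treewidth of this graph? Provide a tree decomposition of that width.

Treewidth 2.
One such decomposition:
Bags: B1 = {5, 6, 7}  B2 = {3, 6, 7}  B3 = {2, 3, 7}  B4 = {0, 2, 3}  B5 = {0, 1, 2}  B6 = {0, 1, 4}
Tree: B1–B2, B2–B3, B3–B4, B4–B5, B5–B6

Each bag holds 3 vertices, so the decomposition has width 2, which upper-bounds the treewidth. Since 5–6–3–7–5 is a cycle in G, G is not acyclic. Forests are exactly the graphs of treewidth ≤ 1, so tw(G) ≥ 2. Hence tw(G) = 2 exactly.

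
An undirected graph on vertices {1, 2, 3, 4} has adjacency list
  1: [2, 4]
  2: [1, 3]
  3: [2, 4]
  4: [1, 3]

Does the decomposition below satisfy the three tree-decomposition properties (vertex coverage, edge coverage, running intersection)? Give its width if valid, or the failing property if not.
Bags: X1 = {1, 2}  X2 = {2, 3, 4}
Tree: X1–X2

No — edge (4,1) lies in no bag.

A tree decomposition must satisfy three properties: every vertex lies in some bag; for every edge, both endpoints lie together in some bag; and for every vertex, the bags containing it form a connected subtree. Here edge (4,1) lies in no bag, so the decomposition is invalid.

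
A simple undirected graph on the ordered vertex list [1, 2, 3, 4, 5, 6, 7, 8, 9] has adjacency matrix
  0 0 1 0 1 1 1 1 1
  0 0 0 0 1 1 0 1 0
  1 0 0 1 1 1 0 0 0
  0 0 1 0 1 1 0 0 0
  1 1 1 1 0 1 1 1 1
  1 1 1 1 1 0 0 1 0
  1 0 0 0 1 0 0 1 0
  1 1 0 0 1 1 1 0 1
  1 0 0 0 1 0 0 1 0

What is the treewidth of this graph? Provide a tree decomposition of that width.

Every bag has size at most 4, so the width is 4 − 1 = 3 and tw(G) ≤ 3. Conversely, {1, 5, 8, 9} is a clique of size 4, and the vertices of any clique must share a bag in every tree decomposition; so some bag has ≥ 4 vertices and tw(G) ≥ 3. Combining the bounds, tw(G) = 3.

Treewidth 3.
Bags: B1 = {1, 3, 5, 6}  B2 = {1, 5, 6, 8}  B3 = {1, 5, 7, 8}  B4 = {3, 4, 5, 6}  B5 = {1, 5, 8, 9}  B6 = {2, 5, 6, 8}
Tree: B1–B2, B2–B3, B1–B4, B2–B5, B2–B6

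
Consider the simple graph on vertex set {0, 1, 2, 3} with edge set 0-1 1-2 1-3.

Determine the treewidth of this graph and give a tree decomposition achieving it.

The largest bag has 2 vertices, giving width 1; this decomposition certifies tw(G) ≤ 1. G has an edge, so its treewidth is at least 1. Hence tw(G) = 1 exactly.

Treewidth 1.
One optimal decomposition is:
Bags: B1 = {1, 3}  B2 = {1, 2}  B3 = {0, 1}
Tree: B1–B2, B1–B3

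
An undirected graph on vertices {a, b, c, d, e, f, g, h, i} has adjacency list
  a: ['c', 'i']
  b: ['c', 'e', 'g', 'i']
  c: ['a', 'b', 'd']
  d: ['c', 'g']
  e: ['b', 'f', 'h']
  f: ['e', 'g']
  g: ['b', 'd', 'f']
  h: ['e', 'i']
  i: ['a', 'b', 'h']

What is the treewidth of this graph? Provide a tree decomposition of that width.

Treewidth 3.
One optimal decomposition is:
Bags: B1 = {a, c, d, i}  B2 = {b, c, d, i}  B3 = {b, d, g, i}  B4 = {b, g, h, i}  B5 = {b, e, g, h}  B6 = {e, f, g, h}
Tree: B1–B2, B2–B3, B3–B4, B4–B5, B5–B6

Each bag holds 4 vertices, so the decomposition has width 3, which upper-bounds the treewidth. For the lower bound: the 4 vertex sets {a,c,d}, {i}, {b}, {e,f,g,h} are disjoint, each induces a connected subgraph, and every pair is joined by at least one edge of G. Contracting each set to a single vertex therefore yields K_{4} as a minor, and since treewidth is minor-monotone, tw(G) ≥ tw(K_{4}) = 3. Hence tw(G) = 3 exactly.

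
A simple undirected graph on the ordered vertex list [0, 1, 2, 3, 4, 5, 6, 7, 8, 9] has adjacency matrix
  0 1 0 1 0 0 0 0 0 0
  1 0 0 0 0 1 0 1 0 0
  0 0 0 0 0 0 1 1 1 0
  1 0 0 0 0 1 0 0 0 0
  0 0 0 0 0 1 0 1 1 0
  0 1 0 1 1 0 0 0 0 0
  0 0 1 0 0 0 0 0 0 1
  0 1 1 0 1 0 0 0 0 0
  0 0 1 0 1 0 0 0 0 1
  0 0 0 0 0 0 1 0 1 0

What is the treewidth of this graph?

2

A width-2 tree decomposition is:
Bags: B1 = {0, 3, 5}  B2 = {0, 1, 5}  B3 = {1, 4, 5}  B4 = {1, 4, 7}  B5 = {4, 7, 8}  B6 = {2, 7, 8}  B7 = {2, 8, 9}  B8 = {2, 6, 9}
Tree: B1–B2, B2–B3, B3–B4, B4–B5, B5–B6, B6–B7, B7–B8
Every bag has size at most 3, so the width is 3 − 1 = 2 and tw(G) ≤ 2. The edges 3–0–1–5–3 form a cycle, so G is not a tree and its treewidth is at least 2. Hence tw(G) = 2 exactly.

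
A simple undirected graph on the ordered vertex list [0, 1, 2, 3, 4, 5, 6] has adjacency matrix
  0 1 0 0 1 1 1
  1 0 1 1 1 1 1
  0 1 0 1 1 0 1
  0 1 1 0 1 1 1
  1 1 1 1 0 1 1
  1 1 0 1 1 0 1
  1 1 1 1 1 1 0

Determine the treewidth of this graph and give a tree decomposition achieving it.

The largest bag has 5 vertices, giving width 4; this decomposition certifies tw(G) ≤ 4. On the other hand G contains the 5-clique {0, 1, 4, 5, 6}. A clique must lie in a single bag of any decomposition, so no decomposition can have width below 4. Combining the bounds, tw(G) = 4.

Treewidth 4.
Bags: B1 = {0, 1, 4, 5, 6}  B2 = {1, 3, 4, 5, 6}  B3 = {1, 2, 3, 4, 6}
Tree: B1–B2, B2–B3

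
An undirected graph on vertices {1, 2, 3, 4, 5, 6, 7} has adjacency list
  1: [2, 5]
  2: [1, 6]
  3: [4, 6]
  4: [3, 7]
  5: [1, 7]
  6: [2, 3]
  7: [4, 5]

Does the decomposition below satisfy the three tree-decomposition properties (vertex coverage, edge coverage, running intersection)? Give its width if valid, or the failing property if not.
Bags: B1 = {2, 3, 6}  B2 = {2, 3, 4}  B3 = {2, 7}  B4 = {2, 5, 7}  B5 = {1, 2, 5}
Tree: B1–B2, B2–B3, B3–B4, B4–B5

A tree decomposition must satisfy three properties: every vertex lies in some bag; for every edge, both endpoints lie together in some bag; and for every vertex, the bags containing it form a connected subtree. Here edge (4,7) lies in no bag, so the decomposition is invalid.

No — edge (4,7) lies in no bag.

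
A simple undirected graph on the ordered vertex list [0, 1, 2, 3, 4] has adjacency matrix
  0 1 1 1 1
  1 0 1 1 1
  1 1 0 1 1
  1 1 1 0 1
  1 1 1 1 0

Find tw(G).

A width-4 tree decomposition is:
Bags: B1 = {0, 1, 2, 3, 4}
Tree: (single bag)
A single bag containing all 5 vertices is trivially a valid decomposition of width 4. Conversely, {0, 1, 2, 3, 4} is a clique of size 5, and the vertices of any clique must share a bag in every tree decomposition; so some bag has ≥ 5 vertices and tw(G) ≥ 4. Hence tw(G) = 4 exactly.

4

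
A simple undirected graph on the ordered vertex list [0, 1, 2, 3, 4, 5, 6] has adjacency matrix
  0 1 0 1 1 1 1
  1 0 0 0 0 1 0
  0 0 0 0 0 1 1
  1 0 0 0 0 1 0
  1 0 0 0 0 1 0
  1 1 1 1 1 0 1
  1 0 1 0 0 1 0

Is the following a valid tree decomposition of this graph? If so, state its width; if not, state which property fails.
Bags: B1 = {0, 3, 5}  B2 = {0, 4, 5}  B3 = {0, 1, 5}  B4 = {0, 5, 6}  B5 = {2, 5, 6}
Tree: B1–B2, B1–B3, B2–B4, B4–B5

Checking the three conditions: (i) the bags cover all of {0, 1, 2, 3, 4, 5, 6}; (ii) for each edge, some bag contains both endpoints; (iii) the bags containing any fixed vertex form a subtree. All hold, so the decomposition is valid with width 3 − 1 = 2.

Yes; width 2.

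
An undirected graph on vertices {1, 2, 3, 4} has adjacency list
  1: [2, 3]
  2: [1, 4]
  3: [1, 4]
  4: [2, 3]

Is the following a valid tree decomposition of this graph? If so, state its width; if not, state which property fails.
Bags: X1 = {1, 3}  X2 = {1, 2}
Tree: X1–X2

No — vertex 4 appears in no bag.

A tree decomposition must satisfy three properties: every vertex lies in some bag; for every edge, both endpoints lie together in some bag; and for every vertex, the bags containing it form a connected subtree. Here vertex 4 appears in no bag, so the decomposition is invalid.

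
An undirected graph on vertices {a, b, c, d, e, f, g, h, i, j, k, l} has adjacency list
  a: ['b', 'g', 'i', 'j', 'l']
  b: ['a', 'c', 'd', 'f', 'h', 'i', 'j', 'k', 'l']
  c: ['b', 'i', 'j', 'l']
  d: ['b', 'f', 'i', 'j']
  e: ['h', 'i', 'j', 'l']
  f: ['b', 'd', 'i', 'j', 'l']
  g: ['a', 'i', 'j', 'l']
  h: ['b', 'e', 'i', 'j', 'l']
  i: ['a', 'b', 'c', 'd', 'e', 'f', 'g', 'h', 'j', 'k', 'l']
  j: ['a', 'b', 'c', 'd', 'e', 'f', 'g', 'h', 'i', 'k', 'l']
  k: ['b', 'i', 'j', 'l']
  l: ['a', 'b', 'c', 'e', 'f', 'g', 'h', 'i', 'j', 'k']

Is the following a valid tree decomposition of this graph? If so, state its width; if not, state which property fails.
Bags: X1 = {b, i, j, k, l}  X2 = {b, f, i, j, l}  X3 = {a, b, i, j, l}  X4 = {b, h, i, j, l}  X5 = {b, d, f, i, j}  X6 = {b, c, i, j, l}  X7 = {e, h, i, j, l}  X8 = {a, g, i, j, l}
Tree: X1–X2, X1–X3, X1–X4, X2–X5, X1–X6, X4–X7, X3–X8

Yes; width 4.

Checking the three conditions: (i) the bags cover all of {a, b, c, d, e, f, g, h, i, j, k, l}; (ii) for each edge, some bag contains both endpoints; (iii) the bags containing any fixed vertex form a subtree. All hold, so the decomposition is valid with width 5 − 1 = 4.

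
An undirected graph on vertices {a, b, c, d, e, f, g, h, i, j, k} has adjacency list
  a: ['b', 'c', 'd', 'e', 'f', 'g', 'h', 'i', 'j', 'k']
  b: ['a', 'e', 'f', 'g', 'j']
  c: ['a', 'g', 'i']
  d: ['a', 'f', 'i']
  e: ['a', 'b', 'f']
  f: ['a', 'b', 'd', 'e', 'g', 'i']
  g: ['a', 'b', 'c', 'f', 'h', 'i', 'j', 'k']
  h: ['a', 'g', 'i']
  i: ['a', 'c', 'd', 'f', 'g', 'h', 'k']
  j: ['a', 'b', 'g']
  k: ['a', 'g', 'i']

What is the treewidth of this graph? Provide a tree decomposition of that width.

Each bag holds 4 vertices, so the decomposition has width 3, which upper-bounds the treewidth. For the lower bound, the 4 vertices {a, d, f, i} are pairwise adjacent, and any tree decomposition puts a clique entirely inside one bag — forcing width ≥ 3. Hence tw(G) = 3 exactly.

Treewidth 3.
Bags: B1 = {a, f, g, i}  B2 = {a, b, f, g}  B3 = {a, b, g, j}  B4 = {a, g, h, i}  B5 = {a, g, i, k}  B6 = {a, d, f, i}  B7 = {a, c, g, i}  B8 = {a, b, e, f}
Tree: B1–B2, B2–B3, B1–B4, B4–B5, B1–B6, B1–B7, B2–B8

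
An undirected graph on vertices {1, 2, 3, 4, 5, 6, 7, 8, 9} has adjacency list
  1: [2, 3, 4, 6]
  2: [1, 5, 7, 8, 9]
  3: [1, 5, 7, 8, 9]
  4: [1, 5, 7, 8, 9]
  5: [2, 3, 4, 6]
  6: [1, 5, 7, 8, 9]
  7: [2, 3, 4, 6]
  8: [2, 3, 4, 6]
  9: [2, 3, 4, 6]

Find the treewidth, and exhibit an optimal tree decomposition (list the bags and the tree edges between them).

Treewidth 4.
One optimal decomposition is:
Bags: B1 = {2, 3, 4, 5, 6}  B2 = {1, 2, 3, 4, 6}  B3 = {2, 3, 4, 6, 7}  B4 = {2, 3, 4, 6, 8}  B5 = {2, 3, 4, 6, 9}
Tree: B1–B2, B2–B3, B3–B4, B4–B5

Each bag holds 5 vertices, so the decomposition has width 4, which upper-bounds the treewidth. For the lower bound: the 5 vertex sets {4,5}, {1,6}, {3,7}, {2}, {8} are disjoint, each induces a connected subgraph, and every pair is joined by at least one edge of G. Contracting each set to a single vertex therefore yields K_{5} as a minor, and since treewidth is minor-monotone, tw(G) ≥ tw(K_{5}) = 4. Therefore the treewidth is 4.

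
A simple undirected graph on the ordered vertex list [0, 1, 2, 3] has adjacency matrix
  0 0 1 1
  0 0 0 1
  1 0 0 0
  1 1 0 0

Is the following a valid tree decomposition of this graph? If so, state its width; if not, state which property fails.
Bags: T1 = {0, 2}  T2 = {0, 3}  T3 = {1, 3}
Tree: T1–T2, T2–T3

Vertex coverage: the bags together contain {0, 1, 2, 3}, the full vertex set. Edge coverage: each edge of G has both endpoints in at least one bag. Running intersection: for every vertex, the bags containing it form a connected subtree. All three properties hold, so this is a valid tree decomposition of width max|bag| − 1 = 1, and hence tw(G) ≤ 1.

Yes; width 1.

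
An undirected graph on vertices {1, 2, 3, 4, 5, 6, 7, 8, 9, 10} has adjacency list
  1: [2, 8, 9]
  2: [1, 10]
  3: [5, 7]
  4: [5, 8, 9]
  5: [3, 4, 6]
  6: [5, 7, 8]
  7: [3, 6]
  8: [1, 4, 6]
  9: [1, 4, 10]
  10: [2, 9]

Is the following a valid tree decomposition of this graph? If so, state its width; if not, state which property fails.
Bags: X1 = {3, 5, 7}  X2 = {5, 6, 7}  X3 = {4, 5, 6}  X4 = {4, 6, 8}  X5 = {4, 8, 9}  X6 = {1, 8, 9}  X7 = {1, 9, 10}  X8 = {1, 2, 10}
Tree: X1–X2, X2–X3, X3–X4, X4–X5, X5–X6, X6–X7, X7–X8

Yes; width 2.

Every vertex of G appears in some bag (union = {1, 2, 3, 4, 5, 6, 7, 8, 9, 10}); every edge is covered by a bag; and for each vertex v the set of bags containing v is connected in the bag tree. The decomposition is therefore valid. The largest bag has 3 vertices, so the width is 2.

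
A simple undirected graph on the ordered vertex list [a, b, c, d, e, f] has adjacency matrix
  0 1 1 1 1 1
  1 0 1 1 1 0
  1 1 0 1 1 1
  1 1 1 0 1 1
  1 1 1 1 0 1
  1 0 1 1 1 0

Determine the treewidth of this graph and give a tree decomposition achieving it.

Treewidth 4.
Bags: B1 = {a, c, d, e, f}  B2 = {a, b, c, d, e}
Tree: B1–B2

Each bag holds 5 vertices, so the decomposition has width 4, which upper-bounds the treewidth. Conversely, {a, c, d, e, f} is a clique of size 5, and the vertices of any clique must share a bag in every tree decomposition; so some bag has ≥ 5 vertices and tw(G) ≥ 4. Therefore the treewidth is 4.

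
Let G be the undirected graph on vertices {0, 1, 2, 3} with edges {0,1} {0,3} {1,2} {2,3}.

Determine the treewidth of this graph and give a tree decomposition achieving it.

Treewidth 2.
Bags: B1 = {0, 1, 3}  B2 = {1, 2, 3}
Tree: B1–B2

The largest bag has 3 vertices, giving width 2; this decomposition certifies tw(G) ≤ 2. For the lower bound, G contains the cycle 1–0–3–2–1, so G is not a forest; only forests have treewidth ≤ 1, hence tw(G) ≥ 2. Therefore the treewidth is 2.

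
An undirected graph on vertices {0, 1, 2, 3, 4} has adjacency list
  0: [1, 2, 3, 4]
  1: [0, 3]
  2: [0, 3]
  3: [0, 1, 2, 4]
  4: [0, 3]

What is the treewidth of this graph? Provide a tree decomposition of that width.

Every bag has size at most 3, so the width is 3 − 1 = 2 and tw(G) ≤ 2. On the other hand G contains the 3-clique {0, 1, 3}. A clique must lie in a single bag of any decomposition, so no decomposition can have width below 2. Hence tw(G) = 2 exactly.

Treewidth 2.
One optimal decomposition is:
Bags: B1 = {0, 1, 3}  B2 = {0, 2, 3}  B3 = {0, 3, 4}
Tree: B1–B2, B1–B3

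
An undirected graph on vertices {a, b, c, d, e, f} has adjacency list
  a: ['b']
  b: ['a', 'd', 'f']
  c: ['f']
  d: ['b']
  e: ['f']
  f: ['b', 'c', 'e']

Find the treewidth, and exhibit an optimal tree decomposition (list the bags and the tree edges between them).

Treewidth 1.
Bags: B1 = {c, f}  B2 = {b, f}  B3 = {e, f}  B4 = {b, d}  B5 = {a, b}
Tree: B1–B2, B2–B3, B2–B4, B2–B5

The largest bag has 2 vertices, giving width 1; this decomposition certifies tw(G) ≤ 1. Any graph with an edge has treewidth ≥ 1, and G has the edge c–f. Combining the bounds, tw(G) = 1.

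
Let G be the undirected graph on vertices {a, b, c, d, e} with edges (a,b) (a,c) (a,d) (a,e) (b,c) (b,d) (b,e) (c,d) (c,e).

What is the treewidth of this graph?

A width-3 tree decomposition is:
Bags: B1 = {a, b, c, e}  B2 = {a, b, c, d}
Tree: B1–B2
The largest bag has 4 vertices, giving width 3; this decomposition certifies tw(G) ≤ 3. Conversely, {a, b, c, d} is a clique of size 4, and the vertices of any clique must share a bag in every tree decomposition; so some bag has ≥ 4 vertices and tw(G) ≥ 3. Therefore the treewidth is 3.

3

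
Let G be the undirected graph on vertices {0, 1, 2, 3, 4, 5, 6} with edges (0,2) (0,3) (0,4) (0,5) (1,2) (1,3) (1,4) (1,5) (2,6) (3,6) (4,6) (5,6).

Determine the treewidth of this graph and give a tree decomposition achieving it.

Treewidth 3.
Bags: B1 = {0, 1, 3, 6}  B2 = {0, 1, 5, 6}  B3 = {0, 1, 2, 6}  B4 = {0, 1, 4, 6}
Tree: B1–B2, B2–B3, B3–B4

Every bag has size at most 4, so the width is 4 − 1 = 3 and tw(G) ≤ 3. For the lower bound: the 4 vertex sets {3,6}, {0,5}, {1}, {2} are disjoint, each induces a connected subgraph, and every pair is joined by at least one edge of G. Contracting each set to a single vertex therefore yields K_{4} as a minor, and since treewidth is minor-monotone, tw(G) ≥ tw(K_{4}) = 3. Hence tw(G) = 3 exactly.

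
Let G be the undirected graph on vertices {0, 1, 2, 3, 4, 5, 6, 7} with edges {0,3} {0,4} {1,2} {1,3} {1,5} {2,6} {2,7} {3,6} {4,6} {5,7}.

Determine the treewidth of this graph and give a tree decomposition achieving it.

Each bag holds 3 vertices, so the decomposition has width 2, which upper-bounds the treewidth. The edges 5–7–2–1–5 form a cycle, so G is not a tree and its treewidth is at least 2. Combining the bounds, tw(G) = 2.

Treewidth 2.
One such decomposition:
Bags: B1 = {1, 5, 7}  B2 = {1, 2, 7}  B3 = {1, 2, 3}  B4 = {2, 3, 6}  B5 = {0, 3, 6}  B6 = {0, 4, 6}
Tree: B1–B2, B2–B3, B3–B4, B4–B5, B5–B6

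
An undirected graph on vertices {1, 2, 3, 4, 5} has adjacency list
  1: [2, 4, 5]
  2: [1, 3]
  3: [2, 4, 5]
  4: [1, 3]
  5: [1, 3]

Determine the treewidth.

A width-2 tree decomposition is:
Bags: B1 = {1, 3, 4}  B2 = {1, 3, 5}  B3 = {1, 2, 3}
Tree: B1–B2, B2–B3
Each bag holds 3 vertices, so the decomposition has width 2, which upper-bounds the treewidth. For the lower bound, G contains the cycle 4–3–5–1–4, so G is not a forest; only forests have treewidth ≤ 1, hence tw(G) ≥ 2. Hence tw(G) = 2 exactly.

2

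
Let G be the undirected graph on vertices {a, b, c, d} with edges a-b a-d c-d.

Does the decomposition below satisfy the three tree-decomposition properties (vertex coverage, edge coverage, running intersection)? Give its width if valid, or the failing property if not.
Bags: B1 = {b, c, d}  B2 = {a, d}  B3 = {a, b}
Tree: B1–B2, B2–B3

No — bags containing vertex b are not connected in the tree.

A tree decomposition must satisfy three properties: every vertex lies in some bag; for every edge, both endpoints lie together in some bag; and for every vertex, the bags containing it form a connected subtree. Here bags containing vertex b are not connected in the tree, so the decomposition is invalid.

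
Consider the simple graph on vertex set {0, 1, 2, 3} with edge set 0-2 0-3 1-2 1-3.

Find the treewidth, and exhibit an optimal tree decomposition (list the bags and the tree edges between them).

Every bag has size at most 3, so the width is 3 − 1 = 2 and tw(G) ≤ 2. For the lower bound, G contains the cycle 0–2–1–3–0, so G is not a forest; only forests have treewidth ≤ 1, hence tw(G) ≥ 2. Therefore the treewidth is 2.

Treewidth 2.
One optimal decomposition is:
Bags: B1 = {0, 1, 2}  B2 = {0, 1, 3}
Tree: B1–B2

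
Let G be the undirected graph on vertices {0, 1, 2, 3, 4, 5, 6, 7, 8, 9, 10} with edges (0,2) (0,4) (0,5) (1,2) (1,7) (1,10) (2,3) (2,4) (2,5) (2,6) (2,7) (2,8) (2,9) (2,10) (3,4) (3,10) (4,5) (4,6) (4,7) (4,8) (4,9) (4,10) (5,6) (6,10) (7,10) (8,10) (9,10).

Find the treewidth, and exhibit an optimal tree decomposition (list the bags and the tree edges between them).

Every bag has size at most 4, so the width is 4 − 1 = 3 and tw(G) ≤ 3. For the lower bound, the 4 vertices {1, 2, 7, 10} are pairwise adjacent, and any tree decomposition puts a clique entirely inside one bag — forcing width ≥ 3. Hence tw(G) = 3 exactly.

Treewidth 3.
Bags: B1 = {2, 4, 6, 10}  B2 = {2, 4, 7, 10}  B3 = {2, 3, 4, 10}  B4 = {2, 4, 8, 10}  B5 = {1, 2, 7, 10}  B6 = {2, 4, 9, 10}  B7 = {2, 4, 5, 6}  B8 = {0, 2, 4, 5}
Tree: B1–B2, B2–B3, B2–B4, B2–B5, B4–B6, B1–B7, B7–B8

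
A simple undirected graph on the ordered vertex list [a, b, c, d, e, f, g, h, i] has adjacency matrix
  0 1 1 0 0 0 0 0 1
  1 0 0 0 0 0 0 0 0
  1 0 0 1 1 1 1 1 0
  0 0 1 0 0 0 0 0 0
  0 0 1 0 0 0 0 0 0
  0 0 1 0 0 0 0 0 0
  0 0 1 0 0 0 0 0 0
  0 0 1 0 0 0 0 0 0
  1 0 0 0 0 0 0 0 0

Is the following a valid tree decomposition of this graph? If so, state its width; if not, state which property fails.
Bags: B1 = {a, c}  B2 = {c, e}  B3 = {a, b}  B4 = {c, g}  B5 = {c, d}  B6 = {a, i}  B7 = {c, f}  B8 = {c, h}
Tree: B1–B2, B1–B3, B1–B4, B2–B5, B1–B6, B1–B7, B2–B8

Yes; width 1.

Every vertex of G appears in some bag (union = {a, b, c, d, e, f, g, h, i}); every edge is covered by a bag; and for each vertex v the set of bags containing v is connected in the bag tree. The decomposition is therefore valid. The largest bag has 2 vertices, so the width is 1.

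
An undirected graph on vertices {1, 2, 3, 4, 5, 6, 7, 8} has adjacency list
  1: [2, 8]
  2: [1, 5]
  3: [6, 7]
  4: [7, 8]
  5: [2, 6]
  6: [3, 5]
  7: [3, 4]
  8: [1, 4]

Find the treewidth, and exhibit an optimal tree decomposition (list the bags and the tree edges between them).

Each bag holds 3 vertices, so the decomposition has width 2, which upper-bounds the treewidth. Since 7–3–6–5–2–1–8–4–7 is a cycle in G, G is not acyclic. Forests are exactly the graphs of treewidth ≤ 1, so tw(G) ≥ 2. Combining the bounds, tw(G) = 2.

Treewidth 2.
One such decomposition:
Bags: B1 = {3, 6, 7}  B2 = {5, 6, 7}  B3 = {2, 5, 7}  B4 = {1, 2, 7}  B5 = {1, 7, 8}  B6 = {4, 7, 8}
Tree: B1–B2, B2–B3, B3–B4, B4–B5, B5–B6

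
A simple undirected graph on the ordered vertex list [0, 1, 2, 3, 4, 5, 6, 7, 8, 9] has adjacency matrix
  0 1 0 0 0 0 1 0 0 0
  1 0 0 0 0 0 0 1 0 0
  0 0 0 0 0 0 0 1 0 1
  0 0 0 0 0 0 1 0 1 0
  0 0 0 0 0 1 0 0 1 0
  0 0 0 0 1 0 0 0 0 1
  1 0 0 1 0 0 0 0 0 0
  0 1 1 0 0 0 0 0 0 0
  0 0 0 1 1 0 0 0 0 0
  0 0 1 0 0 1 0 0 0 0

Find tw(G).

A width-2 tree decomposition is:
Bags: B1 = {2, 7, 9}  B2 = {5, 7, 9}  B3 = {4, 5, 7}  B4 = {4, 7, 8}  B5 = {3, 7, 8}  B6 = {3, 6, 7}  B7 = {0, 6, 7}  B8 = {0, 1, 7}
Tree: B1–B2, B2–B3, B3–B4, B4–B5, B5–B6, B6–B7, B7–B8
Each bag holds 3 vertices, so the decomposition has width 2, which upper-bounds the treewidth. Since 7–2–9–5–4–8–3–6–0–1–7 is a cycle in G, G is not acyclic. Forests are exactly the graphs of treewidth ≤ 1, so tw(G) ≥ 2. Hence tw(G) = 2 exactly.

2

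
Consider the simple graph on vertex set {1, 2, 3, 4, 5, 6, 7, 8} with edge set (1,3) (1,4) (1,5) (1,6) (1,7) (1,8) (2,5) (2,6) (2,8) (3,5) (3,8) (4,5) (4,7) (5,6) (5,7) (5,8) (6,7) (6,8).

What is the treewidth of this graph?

A width-3 tree decomposition is:
Bags: B1 = {1, 4, 5, 7}  B2 = {1, 5, 6, 7}  B3 = {1, 5, 6, 8}  B4 = {1, 3, 5, 8}  B5 = {2, 5, 6, 8}
Tree: B1–B2, B2–B3, B3–B4, B3–B5
Every bag has size at most 4, so the width is 4 − 1 = 3 and tw(G) ≤ 3. Conversely, {1, 3, 5, 8} is a clique of size 4, and the vertices of any clique must share a bag in every tree decomposition; so some bag has ≥ 4 vertices and tw(G) ≥ 3. Therefore the treewidth is 3.

3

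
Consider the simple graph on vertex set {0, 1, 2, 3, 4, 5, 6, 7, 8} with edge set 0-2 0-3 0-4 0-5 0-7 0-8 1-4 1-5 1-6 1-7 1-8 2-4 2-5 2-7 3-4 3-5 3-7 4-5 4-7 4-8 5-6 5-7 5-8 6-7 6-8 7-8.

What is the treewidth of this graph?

A width-4 tree decomposition is:
Bags: B1 = {1, 4, 5, 7, 8}  B2 = {0, 4, 5, 7, 8}  B3 = {1, 5, 6, 7, 8}  B4 = {0, 2, 4, 5, 7}  B5 = {0, 3, 4, 5, 7}
Tree: B1–B2, B1–B3, B2–B4, B4–B5
Every bag has size at most 5, so the width is 5 − 1 = 4 and tw(G) ≤ 4. For the lower bound, the 5 vertices {0, 4, 5, 7, 8} are pairwise adjacent, and any tree decomposition puts a clique entirely inside one bag — forcing width ≥ 4. Hence tw(G) = 4 exactly.

4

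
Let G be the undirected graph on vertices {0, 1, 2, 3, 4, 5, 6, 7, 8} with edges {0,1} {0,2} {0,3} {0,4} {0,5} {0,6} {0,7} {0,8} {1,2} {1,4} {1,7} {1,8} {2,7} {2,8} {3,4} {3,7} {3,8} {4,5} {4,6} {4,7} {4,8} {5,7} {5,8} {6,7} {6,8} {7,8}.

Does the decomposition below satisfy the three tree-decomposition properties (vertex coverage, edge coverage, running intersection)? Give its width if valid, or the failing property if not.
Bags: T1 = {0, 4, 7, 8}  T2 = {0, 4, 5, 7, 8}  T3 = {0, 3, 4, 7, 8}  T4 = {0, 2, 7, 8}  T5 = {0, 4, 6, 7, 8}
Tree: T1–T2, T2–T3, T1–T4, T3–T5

A tree decomposition must satisfy three properties: every vertex lies in some bag; for every edge, both endpoints lie together in some bag; and for every vertex, the bags containing it form a connected subtree. Here vertex 1 appears in no bag, so the decomposition is invalid.

No — vertex 1 appears in no bag.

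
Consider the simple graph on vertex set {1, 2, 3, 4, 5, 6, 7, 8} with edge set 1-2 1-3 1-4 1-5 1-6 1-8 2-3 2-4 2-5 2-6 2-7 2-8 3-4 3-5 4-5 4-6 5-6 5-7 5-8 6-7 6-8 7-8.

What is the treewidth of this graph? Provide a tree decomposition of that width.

The largest bag has 5 vertices, giving width 4; this decomposition certifies tw(G) ≤ 4. On the other hand G contains the 5-clique {1, 2, 5, 6, 8}. A clique must lie in a single bag of any decomposition, so no decomposition can have width below 4. Therefore the treewidth is 4.

Treewidth 4.
Bags: B1 = {1, 2, 5, 6, 8}  B2 = {2, 5, 6, 7, 8}  B3 = {1, 2, 4, 5, 6}  B4 = {1, 2, 3, 4, 5}
Tree: B1–B2, B1–B3, B3–B4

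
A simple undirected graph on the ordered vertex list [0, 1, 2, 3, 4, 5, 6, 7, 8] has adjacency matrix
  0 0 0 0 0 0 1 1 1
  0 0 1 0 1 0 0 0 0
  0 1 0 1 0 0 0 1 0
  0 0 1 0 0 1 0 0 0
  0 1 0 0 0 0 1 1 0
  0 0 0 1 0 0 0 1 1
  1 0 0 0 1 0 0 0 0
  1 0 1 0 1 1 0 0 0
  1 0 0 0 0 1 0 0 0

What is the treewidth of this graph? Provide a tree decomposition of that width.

Treewidth 3.
One optimal decomposition is:
Bags: B1 = {0, 4, 6, 8}  B2 = {0, 4, 7, 8}  B3 = {4, 5, 7, 8}  B4 = {1, 4, 5, 7}  B5 = {1, 2, 5, 7}  B6 = {1, 2, 3, 5}
Tree: B1–B2, B2–B3, B3–B4, B4–B5, B5–B6

Every bag has size at most 4, so the width is 4 − 1 = 3 and tw(G) ≤ 3. For the lower bound: the 4 vertex sets {0,6,8}, {4}, {7}, {1,2,3,5} are disjoint, each induces a connected subgraph, and every pair is joined by at least one edge of G. Contracting each set to a single vertex therefore yields K_{4} as a minor, and since treewidth is minor-monotone, tw(G) ≥ tw(K_{4}) = 3. Therefore the treewidth is 3.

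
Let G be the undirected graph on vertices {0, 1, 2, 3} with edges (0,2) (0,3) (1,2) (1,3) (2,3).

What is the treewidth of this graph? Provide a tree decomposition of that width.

Treewidth 2.
One optimal decomposition is:
Bags: B1 = {1, 2, 3}  B2 = {0, 2, 3}
Tree: B1–B2

Each bag holds 3 vertices, so the decomposition has width 2, which upper-bounds the treewidth. Conversely, {0, 2, 3} is a clique of size 3, and the vertices of any clique must share a bag in every tree decomposition; so some bag has ≥ 3 vertices and tw(G) ≥ 2. Hence tw(G) = 2 exactly.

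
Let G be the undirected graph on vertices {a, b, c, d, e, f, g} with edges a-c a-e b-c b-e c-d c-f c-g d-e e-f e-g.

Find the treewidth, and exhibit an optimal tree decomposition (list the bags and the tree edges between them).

Every bag has size at most 3, so the width is 3 − 1 = 2 and tw(G) ≤ 2. Since c–b–e–f–c is a cycle in G, G is not acyclic. Forests are exactly the graphs of treewidth ≤ 1, so tw(G) ≥ 2. Therefore the treewidth is 2.

Treewidth 2.
Bags: B1 = {b, c, e}  B2 = {c, e, f}  B3 = {a, c, e}  B4 = {c, d, e}  B5 = {c, e, g}
Tree: B1–B2, B2–B3, B3–B4, B4–B5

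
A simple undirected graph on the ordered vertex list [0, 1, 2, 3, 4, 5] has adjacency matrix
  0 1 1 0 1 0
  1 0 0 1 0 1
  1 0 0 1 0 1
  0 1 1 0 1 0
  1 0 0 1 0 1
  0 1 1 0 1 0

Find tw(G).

A width-3 tree decomposition is:
Bags: B1 = {0, 1, 2, 4}  B2 = {1, 2, 3, 4}  B3 = {1, 2, 4, 5}
Tree: B1–B2, B2–B3
The largest bag has 4 vertices, giving width 3; this decomposition certifies tw(G) ≤ 3. For the lower bound: the 4 vertex sets {0,1}, {3,4}, {2}, {5} are disjoint, each induces a connected subgraph, and every pair is joined by at least one edge of G. Contracting each set to a single vertex therefore yields K_{4} as a minor, and since treewidth is minor-monotone, tw(G) ≥ tw(K_{4}) = 3. Hence tw(G) = 3 exactly.

3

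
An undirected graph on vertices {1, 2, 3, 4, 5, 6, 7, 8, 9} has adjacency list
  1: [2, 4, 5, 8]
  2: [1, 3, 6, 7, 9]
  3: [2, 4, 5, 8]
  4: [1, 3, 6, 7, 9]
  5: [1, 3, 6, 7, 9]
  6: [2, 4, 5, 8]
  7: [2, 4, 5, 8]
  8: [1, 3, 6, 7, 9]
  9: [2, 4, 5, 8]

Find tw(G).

A width-4 tree decomposition is:
Bags: B1 = {2, 4, 5, 7, 8}  B2 = {2, 3, 4, 5, 8}  B3 = {2, 4, 5, 8, 9}  B4 = {1, 2, 4, 5, 8}  B5 = {2, 4, 5, 6, 8}
Tree: B1–B2, B2–B3, B3–B4, B4–B5
Every bag has size at most 5, so the width is 5 − 1 = 4 and tw(G) ≤ 4. For the lower bound: the 5 vertex sets {2,7}, {3,5}, {4,9}, {8}, {1} are disjoint, each induces a connected subgraph, and every pair is joined by at least one edge of G. Contracting each set to a single vertex therefore yields K_{5} as a minor, and since treewidth is minor-monotone, tw(G) ≥ tw(K_{5}) = 4. Therefore the treewidth is 4.

4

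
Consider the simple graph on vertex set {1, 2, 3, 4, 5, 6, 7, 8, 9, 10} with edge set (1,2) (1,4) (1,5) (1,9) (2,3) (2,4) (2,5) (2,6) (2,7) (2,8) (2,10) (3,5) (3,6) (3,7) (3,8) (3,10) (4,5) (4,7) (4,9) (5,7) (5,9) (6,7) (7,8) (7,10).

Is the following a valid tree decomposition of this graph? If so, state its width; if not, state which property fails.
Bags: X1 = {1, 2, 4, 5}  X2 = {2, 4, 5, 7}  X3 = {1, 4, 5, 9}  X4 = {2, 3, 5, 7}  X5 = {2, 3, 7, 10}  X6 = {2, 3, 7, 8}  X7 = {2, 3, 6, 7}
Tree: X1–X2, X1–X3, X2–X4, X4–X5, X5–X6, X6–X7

Every vertex of G appears in some bag (union = {1, 2, 3, 4, 5, 6, 7, 8, 9, 10}); every edge is covered by a bag; and for each vertex v the set of bags containing v is connected in the bag tree. The decomposition is therefore valid. The largest bag has 4 vertices, so the width is 3.

Yes; width 3.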